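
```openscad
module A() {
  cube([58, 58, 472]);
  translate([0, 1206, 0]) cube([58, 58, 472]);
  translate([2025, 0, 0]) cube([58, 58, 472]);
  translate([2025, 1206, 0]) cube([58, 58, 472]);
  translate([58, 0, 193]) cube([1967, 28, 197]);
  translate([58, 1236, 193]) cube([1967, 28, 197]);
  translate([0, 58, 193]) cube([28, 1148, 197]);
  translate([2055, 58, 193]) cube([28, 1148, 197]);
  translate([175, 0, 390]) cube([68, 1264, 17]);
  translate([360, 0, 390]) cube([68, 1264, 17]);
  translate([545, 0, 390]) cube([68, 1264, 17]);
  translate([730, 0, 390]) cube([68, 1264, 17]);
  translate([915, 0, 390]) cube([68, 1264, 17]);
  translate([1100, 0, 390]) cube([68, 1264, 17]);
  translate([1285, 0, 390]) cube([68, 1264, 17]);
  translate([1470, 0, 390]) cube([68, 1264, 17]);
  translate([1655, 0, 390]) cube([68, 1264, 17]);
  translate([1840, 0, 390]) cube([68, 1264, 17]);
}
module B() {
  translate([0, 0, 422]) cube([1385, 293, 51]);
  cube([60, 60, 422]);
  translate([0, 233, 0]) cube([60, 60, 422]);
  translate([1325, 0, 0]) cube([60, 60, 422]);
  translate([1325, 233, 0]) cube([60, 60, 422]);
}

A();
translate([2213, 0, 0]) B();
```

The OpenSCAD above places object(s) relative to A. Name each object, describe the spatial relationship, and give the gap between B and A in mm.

A is a bed frame. B is a bench. The bench is on the floor beside the bed frame on its +x side. The gap between the bench and the bed frame is 130 mm.

The bench's nearest face is 130 mm from the bed frame's +x face.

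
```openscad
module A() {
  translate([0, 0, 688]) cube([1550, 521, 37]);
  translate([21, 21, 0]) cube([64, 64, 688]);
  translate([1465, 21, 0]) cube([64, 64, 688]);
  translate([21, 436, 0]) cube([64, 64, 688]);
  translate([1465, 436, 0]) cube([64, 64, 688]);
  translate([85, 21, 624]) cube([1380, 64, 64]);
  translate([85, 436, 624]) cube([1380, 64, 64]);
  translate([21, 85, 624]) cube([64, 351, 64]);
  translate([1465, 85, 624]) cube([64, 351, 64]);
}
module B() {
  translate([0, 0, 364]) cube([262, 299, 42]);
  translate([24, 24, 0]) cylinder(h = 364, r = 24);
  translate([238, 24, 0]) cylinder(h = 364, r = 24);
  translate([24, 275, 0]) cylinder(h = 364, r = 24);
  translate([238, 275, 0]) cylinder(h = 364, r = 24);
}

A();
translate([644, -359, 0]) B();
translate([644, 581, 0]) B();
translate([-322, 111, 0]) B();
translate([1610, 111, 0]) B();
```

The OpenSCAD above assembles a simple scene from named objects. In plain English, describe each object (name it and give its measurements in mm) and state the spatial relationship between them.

A is a table: top 1550 mm (x) × 521 mm (y), 37 mm thick, upper face at z = 725 mm, on four 64×64 mm square legs, each inset 21 mm from the nearest pair of top edges, running from z = 0 to the bottom of the top. Four apron rails, 64 mm thick and 64 mm tall, run between adjacent legs with their top edges flush with the underside of the top and their outer faces flush with the legs' outer faces.

B is a simple wooden stool: a rectangular seat 262 mm (x) by 299 mm (y), 42 mm thick, top face at z = 406 mm, on four round legs, each 48 mm in diameter. The legs rest on z = 0, each leg's axis is inset half a diameter from the nearest pair of seat edges (so the leg's bounding box is flush with the corner).

Four stools sit around the table at the −y, +y, −x, +x sides.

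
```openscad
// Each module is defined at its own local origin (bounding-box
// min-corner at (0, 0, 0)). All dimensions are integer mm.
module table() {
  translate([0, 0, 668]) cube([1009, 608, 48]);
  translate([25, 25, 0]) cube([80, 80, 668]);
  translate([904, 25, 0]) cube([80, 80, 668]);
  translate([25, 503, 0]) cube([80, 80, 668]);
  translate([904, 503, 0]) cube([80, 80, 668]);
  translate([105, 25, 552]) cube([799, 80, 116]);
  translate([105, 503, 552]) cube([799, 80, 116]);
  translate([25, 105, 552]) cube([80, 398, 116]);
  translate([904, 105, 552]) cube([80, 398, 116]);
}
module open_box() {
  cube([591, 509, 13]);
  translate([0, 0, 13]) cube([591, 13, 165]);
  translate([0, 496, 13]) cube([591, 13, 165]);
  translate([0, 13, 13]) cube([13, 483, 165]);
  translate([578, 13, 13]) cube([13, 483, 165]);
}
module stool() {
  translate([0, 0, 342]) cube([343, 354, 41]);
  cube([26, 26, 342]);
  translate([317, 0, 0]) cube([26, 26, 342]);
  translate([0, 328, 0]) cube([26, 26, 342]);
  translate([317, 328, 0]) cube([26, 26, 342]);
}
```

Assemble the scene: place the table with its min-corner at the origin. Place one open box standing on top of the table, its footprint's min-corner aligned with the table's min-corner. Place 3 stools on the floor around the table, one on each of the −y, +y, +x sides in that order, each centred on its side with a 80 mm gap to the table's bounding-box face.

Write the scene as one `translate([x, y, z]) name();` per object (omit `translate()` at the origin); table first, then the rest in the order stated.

table();
translate([0, 0, 716]) open_box();
translate([333, -434, 0]) stool();
translate([333, 688, 0]) stool();
translate([1089, 127, 0]) stool();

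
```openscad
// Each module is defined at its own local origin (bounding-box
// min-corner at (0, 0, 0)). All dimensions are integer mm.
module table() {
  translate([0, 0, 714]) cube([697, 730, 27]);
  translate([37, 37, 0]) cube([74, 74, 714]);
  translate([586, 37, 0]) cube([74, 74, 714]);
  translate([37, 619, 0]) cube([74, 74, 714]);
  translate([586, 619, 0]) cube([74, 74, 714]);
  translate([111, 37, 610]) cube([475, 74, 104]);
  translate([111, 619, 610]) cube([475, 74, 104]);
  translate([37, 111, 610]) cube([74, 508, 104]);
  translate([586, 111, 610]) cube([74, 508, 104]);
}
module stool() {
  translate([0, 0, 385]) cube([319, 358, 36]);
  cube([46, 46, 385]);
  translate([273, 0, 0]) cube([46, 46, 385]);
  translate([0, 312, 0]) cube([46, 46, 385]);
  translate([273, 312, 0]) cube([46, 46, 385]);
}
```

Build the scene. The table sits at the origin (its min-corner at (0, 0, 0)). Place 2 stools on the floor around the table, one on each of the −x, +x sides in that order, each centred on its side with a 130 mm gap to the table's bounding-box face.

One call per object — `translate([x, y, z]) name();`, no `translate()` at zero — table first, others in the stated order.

table();
translate([-449, 186, 0]) stool();
translate([827, 186, 0]) stool();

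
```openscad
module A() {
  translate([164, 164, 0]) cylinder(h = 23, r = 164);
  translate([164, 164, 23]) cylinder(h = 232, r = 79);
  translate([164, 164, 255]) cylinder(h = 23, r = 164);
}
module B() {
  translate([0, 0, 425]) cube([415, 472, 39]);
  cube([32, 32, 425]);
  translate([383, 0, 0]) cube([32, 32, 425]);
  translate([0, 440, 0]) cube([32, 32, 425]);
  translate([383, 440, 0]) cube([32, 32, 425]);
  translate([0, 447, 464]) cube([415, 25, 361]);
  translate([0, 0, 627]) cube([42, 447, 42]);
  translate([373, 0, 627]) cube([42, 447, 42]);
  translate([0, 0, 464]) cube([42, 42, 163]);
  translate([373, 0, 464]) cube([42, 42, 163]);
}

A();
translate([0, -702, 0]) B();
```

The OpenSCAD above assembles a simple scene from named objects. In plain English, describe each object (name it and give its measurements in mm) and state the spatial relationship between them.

A is a spool: two coaxial disc flanges of radius 164 mm and thickness 23 mm, joined by a core cylinder of radius 79 mm and height 232 mm. The lower flange rests on z = 0 and the three cylinders share a vertical axis.

B is a chair. The seat is a 415×472×39 mm slab with its top at z = 464 mm, on four 32×32 mm corner legs (flush with the seat edges, standing on z = 0). A flat backrest 25 mm thick, 361 mm tall, spans the full seat width and rises from the seat top along its +y edge, rear face flush with the rear of the seat. Two armrests of 42×42 mm section run along each side from the seat's front edge to the front of the backrest, top faces 205 mm above the seat top and outer faces flush with the seat's x-edges; a 42×42 mm post under the front of each armrest stands on the seat at the front corner.

The chair is on the floor beside the spool on its −y side.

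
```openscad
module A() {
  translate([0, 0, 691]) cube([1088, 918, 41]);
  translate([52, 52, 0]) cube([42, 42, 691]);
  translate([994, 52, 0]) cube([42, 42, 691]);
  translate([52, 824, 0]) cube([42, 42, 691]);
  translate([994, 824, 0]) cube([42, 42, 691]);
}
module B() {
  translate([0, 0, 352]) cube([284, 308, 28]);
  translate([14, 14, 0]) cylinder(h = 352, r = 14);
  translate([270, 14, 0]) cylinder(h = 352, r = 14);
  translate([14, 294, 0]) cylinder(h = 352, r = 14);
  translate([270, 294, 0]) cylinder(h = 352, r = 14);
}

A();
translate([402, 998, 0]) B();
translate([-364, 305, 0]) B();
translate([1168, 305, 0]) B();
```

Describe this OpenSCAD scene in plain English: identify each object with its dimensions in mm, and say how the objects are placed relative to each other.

A is a table with a 1088×918 mm rectangular top, 41 mm thick, top surface at z = 732 mm, supported by four 42×42 mm square legs, each inset 52 mm from the nearest pair of top edges, running from the floor.

B is a four-legged stool. The seat is a 284×308×28 mm slab whose top surface is at z = 380 mm; four round legs, each 28 mm in diameter, run from the floor (z = 0) to the underside of the seat, each leg's axis is inset half a diameter from the nearest pair of seat edges (so the leg's bounding box is flush with the corner).

Three stools sit around the table at the +y, −x, +x sides.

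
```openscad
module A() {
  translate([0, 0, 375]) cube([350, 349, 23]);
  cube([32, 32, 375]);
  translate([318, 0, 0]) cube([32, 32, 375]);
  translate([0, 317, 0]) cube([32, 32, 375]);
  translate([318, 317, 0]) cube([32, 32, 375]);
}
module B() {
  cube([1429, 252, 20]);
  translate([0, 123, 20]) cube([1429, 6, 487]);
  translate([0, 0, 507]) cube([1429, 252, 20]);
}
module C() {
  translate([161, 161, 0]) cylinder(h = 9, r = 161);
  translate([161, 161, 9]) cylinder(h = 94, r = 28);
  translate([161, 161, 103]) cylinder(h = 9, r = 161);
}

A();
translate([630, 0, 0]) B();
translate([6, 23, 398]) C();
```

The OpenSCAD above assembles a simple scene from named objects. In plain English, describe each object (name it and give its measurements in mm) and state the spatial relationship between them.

A is a simple wooden stool: a rectangular seat 350 mm (x) by 349 mm (y), 23 mm thick, top face at z = 398 mm, on four square legs, each 32×32 mm in cross-section. The legs rest on z = 0, each flush with a corner of the seat.

B is an I-beam lying along x, 1429 mm long. Overall section height 527 mm. Two flanges 252 mm wide (y) and 20 mm thick, one on the floor and one at the top; a web 6 mm thick runs between them, centred on the flange width.

C is a spool: two coaxial disc flanges of radius 161 mm and thickness 9 mm, joined by a core cylinder of radius 28 mm and height 94 mm. The lower flange rests on z = 0 and the three cylinders share a vertical axis.

The I-beam is on the floor beside the stool on its +x side. The spool is on top of the stool.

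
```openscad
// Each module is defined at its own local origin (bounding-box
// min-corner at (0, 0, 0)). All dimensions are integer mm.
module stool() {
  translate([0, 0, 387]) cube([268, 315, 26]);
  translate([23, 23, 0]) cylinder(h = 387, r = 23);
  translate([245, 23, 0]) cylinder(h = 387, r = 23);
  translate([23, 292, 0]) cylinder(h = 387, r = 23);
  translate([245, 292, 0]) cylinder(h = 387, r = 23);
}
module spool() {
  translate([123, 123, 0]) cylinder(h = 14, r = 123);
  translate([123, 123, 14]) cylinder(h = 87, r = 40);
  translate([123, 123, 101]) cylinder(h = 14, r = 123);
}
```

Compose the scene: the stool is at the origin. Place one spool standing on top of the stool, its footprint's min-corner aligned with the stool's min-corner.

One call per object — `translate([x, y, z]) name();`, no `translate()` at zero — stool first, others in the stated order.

stool();
translate([0, 0, 413]) spool();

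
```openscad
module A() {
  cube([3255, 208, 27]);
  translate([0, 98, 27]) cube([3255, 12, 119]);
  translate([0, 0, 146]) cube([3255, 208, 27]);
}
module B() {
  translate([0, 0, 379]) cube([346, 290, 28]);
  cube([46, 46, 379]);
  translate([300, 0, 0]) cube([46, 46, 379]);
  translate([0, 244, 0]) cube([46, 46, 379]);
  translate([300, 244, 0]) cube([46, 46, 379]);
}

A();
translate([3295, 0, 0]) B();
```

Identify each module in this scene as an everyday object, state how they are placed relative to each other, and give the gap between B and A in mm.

A is an I-beam. B is a stool. The stool is on the floor beside the I-beam on its +x side. The gap between the stool and the I-beam is 40 mm.

The stool's nearest face is 40 mm from the I-beam's +x face.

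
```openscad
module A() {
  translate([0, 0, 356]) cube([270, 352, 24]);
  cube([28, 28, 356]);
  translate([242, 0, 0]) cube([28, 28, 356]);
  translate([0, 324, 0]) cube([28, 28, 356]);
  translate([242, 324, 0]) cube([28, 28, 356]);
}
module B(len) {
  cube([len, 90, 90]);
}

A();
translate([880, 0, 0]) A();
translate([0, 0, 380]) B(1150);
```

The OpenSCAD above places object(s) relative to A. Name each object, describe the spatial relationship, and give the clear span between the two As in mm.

A is a stool. B is a beam. A beam spans the tops of two stools. The clear span between the two stools is 610 mm.

Second stool starts at x = 880; first ends at x = 270; clear span = 880 − 270 = 610 mm.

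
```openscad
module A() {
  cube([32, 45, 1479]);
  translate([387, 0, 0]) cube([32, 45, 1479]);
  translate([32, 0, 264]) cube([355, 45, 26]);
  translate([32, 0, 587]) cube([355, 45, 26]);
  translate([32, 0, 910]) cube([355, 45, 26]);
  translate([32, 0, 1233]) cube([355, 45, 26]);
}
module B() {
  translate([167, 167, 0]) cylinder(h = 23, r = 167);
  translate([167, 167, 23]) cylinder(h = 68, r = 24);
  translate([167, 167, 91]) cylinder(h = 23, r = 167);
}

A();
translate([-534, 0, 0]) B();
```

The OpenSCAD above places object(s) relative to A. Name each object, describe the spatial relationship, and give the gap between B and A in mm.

A is a ladder. B is a spool. The spool is on the floor beside the ladder on its −x side. The gap between the spool and the ladder is 200 mm.

The spool's nearest face is 200 mm from the ladder's −x face.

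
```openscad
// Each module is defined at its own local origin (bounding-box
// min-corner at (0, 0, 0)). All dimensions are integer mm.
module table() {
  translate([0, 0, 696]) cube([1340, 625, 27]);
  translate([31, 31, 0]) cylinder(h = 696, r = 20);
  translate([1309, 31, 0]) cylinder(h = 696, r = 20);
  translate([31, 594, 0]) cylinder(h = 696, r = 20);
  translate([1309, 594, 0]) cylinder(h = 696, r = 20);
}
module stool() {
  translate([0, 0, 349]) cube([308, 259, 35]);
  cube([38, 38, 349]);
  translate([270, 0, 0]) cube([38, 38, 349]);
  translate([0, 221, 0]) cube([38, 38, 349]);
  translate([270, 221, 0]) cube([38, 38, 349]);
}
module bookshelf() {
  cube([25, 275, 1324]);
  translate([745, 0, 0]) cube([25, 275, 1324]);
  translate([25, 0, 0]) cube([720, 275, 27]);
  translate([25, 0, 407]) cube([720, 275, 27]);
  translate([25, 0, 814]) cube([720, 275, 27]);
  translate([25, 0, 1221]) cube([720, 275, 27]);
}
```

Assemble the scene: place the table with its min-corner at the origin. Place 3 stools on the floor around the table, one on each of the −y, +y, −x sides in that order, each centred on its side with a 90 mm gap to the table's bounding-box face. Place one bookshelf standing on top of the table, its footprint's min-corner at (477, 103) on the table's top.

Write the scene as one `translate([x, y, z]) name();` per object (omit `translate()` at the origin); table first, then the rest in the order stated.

table();
translate([516, -349, 0]) stool();
translate([516, 715, 0]) stool();
translate([-398, 183, 0]) stool();
translate([477, 103, 723]) bookshelf();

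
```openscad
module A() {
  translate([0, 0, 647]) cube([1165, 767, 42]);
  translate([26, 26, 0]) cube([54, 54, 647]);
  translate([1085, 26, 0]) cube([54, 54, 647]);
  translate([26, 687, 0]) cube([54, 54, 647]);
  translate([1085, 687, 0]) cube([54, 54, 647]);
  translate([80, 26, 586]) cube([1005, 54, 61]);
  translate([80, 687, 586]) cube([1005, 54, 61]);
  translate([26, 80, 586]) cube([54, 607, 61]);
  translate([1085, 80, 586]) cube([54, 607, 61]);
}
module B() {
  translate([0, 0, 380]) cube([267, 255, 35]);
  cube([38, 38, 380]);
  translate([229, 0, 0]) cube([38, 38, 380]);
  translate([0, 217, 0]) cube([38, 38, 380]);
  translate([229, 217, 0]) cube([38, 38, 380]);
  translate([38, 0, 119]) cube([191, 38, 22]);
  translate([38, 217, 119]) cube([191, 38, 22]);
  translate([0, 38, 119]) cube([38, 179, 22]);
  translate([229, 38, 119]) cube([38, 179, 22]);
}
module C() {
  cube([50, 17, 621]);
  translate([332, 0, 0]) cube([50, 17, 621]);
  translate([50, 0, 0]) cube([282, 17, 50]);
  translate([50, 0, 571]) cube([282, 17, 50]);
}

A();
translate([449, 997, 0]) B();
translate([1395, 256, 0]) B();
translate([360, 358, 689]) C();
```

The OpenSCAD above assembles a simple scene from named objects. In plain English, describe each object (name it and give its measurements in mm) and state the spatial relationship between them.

A is a table: top 1165 mm (x) × 767 mm (y), 42 mm thick, upper face at z = 689 mm, on four 54×54 mm square legs, each inset 26 mm from the nearest pair of top edges, running from z = 0 to the bottom of the top. Four apron rails, 54 mm thick and 61 mm tall, run between adjacent legs with their top edges flush with the underside of the top and their outer faces flush with the legs' outer faces.

B is a four-legged stool. The seat is 267×255 mm, 35 mm thick, top at z = 415 mm. It stands on four square legs, each 38×38 mm in cross-section, from z = 0 to the seat underside, each flush with a corner of the seat. Four stretchers, 38 mm wide and 22 mm tall, connect adjacent legs with their undersides at z = 119 mm, each running between the inner faces of the legs it joins and aligned with the legs' outer faces on the other axis.

C is a picture frame with a 282×521 mm rectangular opening (x by z) and a uniform 50 mm border on every side. Frame depth is 17 mm along y. It is built from two vertical stiles running the full outside height and two horizontal rails spanning the gap between the stiles.

Two stools sit around the table at the +y, +x sides. The picture frame is on top of the table.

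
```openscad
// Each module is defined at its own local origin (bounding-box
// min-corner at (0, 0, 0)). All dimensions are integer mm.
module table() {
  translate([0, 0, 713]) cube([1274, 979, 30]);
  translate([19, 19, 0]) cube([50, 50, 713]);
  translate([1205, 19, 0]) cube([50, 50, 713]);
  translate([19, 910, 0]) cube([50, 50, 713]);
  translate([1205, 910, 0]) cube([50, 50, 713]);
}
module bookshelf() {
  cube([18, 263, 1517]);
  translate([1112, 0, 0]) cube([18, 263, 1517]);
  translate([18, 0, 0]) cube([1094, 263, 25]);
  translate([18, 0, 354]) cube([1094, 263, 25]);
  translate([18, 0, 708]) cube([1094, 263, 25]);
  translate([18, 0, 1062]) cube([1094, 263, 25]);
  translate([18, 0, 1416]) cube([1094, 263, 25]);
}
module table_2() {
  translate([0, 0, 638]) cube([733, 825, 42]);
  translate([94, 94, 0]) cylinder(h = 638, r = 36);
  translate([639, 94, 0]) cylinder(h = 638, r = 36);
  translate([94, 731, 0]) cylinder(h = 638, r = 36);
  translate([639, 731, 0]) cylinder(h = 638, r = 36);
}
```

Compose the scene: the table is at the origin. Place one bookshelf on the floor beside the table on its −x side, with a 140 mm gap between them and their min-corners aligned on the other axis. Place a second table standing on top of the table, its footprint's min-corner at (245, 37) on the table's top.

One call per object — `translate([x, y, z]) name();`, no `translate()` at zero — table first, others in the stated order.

table();
translate([-1270, 0, 0]) bookshelf();
translate([245, 37, 743]) table_2();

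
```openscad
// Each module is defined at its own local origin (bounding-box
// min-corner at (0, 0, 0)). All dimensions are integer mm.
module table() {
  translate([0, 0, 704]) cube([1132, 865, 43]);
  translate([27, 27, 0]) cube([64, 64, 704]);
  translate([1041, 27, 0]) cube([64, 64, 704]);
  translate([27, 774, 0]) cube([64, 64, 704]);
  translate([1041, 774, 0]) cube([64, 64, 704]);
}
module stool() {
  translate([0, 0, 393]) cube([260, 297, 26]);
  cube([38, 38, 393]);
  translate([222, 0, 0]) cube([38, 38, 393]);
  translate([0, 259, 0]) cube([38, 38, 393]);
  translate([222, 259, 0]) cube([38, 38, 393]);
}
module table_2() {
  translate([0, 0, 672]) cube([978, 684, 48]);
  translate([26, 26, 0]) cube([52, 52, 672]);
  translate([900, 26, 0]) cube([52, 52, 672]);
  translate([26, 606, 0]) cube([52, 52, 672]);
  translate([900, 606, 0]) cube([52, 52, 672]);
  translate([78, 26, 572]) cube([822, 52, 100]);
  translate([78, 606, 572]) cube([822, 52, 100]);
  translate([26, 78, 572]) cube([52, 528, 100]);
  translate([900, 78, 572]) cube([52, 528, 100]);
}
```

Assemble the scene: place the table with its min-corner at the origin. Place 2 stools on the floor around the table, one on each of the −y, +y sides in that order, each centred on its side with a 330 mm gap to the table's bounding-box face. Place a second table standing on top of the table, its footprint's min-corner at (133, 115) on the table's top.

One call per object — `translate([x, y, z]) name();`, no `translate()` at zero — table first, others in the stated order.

table();
translate([436, -627, 0]) stool();
translate([436, 1195, 0]) stool();
translate([133, 115, 747]) table_2();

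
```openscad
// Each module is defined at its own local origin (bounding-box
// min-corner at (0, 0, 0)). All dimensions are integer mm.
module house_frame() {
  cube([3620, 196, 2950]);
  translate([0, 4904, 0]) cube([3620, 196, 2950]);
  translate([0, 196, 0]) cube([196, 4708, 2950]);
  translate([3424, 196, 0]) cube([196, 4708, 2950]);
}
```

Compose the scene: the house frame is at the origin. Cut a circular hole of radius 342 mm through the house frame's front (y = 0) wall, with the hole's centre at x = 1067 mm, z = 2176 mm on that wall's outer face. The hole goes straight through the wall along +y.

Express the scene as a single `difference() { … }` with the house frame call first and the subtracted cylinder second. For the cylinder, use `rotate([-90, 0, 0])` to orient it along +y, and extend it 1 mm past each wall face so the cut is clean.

difference() {
  house_frame();
  translate([1067, -1, 2176]) rotate([-90, 0, 0]) cylinder(h = 198, r = 342);
}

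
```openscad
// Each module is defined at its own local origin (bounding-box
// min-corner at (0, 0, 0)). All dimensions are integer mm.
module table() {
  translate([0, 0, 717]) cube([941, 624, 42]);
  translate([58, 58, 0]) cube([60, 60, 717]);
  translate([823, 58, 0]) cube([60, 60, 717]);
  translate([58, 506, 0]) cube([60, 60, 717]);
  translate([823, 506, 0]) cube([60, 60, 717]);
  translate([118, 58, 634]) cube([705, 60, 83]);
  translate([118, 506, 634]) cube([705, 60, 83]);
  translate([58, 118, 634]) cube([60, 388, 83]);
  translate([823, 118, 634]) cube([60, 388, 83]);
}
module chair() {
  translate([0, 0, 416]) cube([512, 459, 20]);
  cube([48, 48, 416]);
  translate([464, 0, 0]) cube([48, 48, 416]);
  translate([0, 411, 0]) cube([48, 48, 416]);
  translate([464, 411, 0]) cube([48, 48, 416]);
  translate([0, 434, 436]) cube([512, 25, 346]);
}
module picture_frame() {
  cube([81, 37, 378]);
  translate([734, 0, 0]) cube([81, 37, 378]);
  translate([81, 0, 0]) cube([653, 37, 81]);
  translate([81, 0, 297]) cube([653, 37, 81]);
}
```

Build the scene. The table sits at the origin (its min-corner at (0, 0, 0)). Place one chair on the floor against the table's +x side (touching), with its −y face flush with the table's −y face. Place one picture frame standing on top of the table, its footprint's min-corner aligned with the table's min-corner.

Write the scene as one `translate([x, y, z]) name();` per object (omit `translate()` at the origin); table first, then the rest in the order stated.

table();
translate([941, 0, 0]) chair();
translate([0, 0, 759]) picture_frame();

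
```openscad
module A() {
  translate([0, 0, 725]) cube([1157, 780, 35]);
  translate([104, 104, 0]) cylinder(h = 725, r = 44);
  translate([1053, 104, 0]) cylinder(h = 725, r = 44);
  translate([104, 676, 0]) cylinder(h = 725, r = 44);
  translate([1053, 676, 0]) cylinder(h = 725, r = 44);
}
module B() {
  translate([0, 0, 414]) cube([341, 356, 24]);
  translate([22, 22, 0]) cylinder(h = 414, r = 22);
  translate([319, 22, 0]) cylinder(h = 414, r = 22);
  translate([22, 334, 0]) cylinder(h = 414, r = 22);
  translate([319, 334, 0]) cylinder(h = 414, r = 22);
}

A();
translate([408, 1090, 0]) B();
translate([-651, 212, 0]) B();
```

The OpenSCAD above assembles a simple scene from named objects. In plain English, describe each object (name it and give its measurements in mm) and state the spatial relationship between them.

A is a table with a 1157×780 mm rectangular top, 35 mm thick, top surface at z = 760 mm, supported by four round legs of 88 mm diameter, each leg's bounding box inset 60 mm from the nearest pair of top edges, running from the floor.

B is a four-legged stool. The seat is 341×356 mm, 24 mm thick, top at z = 438 mm. It stands on four round legs, each 44 mm in diameter, from z = 0 to the seat underside, each leg's axis is inset half a diameter from the nearest pair of seat edges (so the leg's bounding box is flush with the corner).

Two stools sit around the table at the +y, −x sides.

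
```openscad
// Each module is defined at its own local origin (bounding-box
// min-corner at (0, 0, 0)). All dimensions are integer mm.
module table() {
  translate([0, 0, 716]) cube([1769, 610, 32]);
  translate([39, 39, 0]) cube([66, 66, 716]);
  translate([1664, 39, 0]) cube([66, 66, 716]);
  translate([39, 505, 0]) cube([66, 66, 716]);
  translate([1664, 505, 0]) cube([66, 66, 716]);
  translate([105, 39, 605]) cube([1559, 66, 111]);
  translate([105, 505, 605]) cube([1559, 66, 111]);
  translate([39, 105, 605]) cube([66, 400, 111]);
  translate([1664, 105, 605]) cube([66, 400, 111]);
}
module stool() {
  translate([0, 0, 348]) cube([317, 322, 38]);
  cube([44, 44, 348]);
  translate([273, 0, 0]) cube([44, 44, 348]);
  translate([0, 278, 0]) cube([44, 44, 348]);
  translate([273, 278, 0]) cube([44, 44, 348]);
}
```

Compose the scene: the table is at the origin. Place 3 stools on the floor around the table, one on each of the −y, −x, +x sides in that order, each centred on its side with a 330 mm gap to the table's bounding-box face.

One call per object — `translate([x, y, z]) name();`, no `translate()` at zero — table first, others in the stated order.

table();
translate([726, -652, 0]) stool();
translate([-647, 144, 0]) stool();
translate([2099, 144, 0]) stool();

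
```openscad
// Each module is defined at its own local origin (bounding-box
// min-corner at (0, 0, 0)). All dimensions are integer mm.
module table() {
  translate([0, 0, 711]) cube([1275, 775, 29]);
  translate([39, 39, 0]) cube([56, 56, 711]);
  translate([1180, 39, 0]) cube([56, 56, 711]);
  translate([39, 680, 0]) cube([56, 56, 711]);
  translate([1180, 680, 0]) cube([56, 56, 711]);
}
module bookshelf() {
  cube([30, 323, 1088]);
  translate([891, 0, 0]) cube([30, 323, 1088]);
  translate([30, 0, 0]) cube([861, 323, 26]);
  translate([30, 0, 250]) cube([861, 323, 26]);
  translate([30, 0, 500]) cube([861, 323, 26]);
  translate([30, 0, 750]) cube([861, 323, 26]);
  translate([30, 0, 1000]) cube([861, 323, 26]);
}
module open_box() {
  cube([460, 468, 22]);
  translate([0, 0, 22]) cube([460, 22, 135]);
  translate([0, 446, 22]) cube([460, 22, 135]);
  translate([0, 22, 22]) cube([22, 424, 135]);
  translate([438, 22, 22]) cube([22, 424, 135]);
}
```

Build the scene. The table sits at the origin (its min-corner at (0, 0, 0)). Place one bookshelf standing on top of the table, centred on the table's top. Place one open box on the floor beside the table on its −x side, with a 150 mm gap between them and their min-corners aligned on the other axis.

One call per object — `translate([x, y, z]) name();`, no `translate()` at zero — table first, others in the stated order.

table();
translate([177, 226, 740]) bookshelf();
translate([-610, 0, 0]) open_box();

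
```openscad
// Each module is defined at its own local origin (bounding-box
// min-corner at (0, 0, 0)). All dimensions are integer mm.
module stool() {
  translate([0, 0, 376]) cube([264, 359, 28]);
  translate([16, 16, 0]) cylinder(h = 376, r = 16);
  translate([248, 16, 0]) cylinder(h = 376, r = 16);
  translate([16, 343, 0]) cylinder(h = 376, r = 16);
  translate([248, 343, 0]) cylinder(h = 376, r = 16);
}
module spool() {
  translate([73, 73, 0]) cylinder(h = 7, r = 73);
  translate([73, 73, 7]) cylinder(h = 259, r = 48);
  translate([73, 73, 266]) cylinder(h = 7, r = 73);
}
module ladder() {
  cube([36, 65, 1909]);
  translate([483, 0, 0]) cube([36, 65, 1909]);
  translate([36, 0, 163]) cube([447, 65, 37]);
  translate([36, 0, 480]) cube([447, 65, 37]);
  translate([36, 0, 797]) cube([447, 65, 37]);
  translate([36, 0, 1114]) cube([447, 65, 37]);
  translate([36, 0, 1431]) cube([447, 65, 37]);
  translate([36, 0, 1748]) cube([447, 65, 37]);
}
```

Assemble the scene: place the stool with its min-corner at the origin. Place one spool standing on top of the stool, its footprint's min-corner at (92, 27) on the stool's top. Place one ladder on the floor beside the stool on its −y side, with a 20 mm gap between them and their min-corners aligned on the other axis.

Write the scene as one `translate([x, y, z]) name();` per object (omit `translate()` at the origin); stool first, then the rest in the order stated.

stool();
translate([92, 27, 404]) spool();
translate([0, -85, 0]) ladder();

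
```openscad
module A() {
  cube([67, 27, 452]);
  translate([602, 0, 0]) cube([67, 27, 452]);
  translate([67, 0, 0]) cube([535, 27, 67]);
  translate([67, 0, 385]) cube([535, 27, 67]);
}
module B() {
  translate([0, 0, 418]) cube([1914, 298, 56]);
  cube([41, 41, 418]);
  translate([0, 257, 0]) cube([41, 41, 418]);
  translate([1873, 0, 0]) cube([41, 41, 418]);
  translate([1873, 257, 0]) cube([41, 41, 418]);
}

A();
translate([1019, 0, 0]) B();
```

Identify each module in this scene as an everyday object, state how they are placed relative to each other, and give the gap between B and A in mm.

A is a picture frame. B is a bench. The bench is on the floor beside the picture frame on its +x side. The gap between the bench and the picture frame is 350 mm.

The bench's nearest face is 350 mm from the picture frame's +x face.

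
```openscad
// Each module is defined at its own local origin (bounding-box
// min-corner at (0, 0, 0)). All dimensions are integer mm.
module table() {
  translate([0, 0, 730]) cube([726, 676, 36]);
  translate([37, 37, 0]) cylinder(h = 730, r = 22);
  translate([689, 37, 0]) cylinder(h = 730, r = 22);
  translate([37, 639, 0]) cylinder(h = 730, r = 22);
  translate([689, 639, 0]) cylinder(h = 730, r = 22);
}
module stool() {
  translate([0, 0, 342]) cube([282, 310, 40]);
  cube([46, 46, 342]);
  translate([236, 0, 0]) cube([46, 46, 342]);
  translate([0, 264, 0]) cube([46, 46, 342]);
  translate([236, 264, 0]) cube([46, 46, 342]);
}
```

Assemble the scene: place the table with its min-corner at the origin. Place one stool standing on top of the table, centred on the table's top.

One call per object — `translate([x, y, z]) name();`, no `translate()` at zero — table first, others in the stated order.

table();
translate([222, 183, 766]) stool();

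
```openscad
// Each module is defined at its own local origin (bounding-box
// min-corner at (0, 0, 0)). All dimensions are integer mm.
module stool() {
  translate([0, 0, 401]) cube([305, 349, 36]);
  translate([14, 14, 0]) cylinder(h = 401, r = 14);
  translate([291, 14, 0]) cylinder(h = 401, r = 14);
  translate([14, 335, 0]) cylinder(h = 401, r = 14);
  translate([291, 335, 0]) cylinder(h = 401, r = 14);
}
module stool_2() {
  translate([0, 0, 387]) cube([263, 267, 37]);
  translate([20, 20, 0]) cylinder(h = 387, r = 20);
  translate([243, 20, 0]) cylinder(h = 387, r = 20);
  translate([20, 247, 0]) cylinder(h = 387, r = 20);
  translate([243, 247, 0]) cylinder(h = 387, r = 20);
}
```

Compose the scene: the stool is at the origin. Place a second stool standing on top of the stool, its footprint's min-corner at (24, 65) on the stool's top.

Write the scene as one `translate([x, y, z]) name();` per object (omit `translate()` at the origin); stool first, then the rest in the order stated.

stool();
translate([24, 65, 437]) stool_2();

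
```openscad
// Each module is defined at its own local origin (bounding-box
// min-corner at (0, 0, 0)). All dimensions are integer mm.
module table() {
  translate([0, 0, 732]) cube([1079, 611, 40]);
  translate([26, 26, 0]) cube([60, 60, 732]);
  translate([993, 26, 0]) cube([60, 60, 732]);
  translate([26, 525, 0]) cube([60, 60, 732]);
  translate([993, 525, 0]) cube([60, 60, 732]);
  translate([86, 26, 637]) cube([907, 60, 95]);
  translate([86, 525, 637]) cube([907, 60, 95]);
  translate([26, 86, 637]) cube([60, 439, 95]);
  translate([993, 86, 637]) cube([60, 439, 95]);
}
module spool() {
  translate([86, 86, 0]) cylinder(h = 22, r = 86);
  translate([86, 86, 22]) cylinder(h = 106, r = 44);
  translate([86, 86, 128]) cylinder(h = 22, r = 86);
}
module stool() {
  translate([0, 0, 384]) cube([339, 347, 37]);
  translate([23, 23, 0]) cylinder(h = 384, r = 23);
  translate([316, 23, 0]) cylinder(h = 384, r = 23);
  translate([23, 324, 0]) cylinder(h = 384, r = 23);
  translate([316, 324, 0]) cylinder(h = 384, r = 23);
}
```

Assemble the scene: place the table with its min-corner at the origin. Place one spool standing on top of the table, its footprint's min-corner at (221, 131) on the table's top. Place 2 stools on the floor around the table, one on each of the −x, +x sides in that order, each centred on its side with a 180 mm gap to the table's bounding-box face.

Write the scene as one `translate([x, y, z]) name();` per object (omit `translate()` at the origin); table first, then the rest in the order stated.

table();
translate([221, 131, 772]) spool();
translate([-519, 132, 0]) stool();
translate([1259, 132, 0]) stool();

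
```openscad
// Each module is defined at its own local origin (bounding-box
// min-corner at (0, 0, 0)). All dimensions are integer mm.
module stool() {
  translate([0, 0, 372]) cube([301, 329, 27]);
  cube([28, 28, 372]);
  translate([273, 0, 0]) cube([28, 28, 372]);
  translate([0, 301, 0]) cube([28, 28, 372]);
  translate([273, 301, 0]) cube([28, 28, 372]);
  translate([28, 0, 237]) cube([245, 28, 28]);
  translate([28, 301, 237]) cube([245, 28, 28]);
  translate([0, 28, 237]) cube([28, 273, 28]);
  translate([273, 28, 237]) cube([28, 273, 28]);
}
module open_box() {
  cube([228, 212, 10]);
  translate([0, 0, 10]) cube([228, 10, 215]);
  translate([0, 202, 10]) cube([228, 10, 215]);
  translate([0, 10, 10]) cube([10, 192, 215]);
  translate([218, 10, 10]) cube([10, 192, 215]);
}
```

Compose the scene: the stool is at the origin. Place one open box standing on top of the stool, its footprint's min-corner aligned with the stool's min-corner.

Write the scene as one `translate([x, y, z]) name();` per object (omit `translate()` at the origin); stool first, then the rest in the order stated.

stool();
translate([0, 0, 399]) open_box();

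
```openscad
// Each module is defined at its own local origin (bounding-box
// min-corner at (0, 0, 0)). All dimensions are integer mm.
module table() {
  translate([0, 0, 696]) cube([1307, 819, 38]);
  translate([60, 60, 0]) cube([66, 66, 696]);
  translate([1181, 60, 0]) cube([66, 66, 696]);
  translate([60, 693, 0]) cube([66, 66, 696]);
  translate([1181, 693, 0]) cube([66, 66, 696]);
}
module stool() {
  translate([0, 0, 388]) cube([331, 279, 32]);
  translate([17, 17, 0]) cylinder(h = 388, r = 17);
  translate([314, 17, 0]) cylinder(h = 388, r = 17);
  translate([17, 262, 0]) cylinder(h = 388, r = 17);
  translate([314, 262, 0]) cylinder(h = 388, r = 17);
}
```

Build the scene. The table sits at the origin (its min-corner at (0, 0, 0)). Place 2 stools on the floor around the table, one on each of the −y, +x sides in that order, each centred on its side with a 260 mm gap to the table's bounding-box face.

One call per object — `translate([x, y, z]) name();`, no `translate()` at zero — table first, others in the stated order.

table();
translate([488, -539, 0]) stool();
translate([1567, 270, 0]) stool();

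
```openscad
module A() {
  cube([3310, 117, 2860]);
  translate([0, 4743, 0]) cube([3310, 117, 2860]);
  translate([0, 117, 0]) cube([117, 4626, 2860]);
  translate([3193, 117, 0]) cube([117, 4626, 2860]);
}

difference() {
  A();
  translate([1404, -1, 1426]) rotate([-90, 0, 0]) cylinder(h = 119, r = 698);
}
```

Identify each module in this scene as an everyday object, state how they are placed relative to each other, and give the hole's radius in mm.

The subtracted cylinder has r = 698 mm.

A is a house frame. The house frame has a circular hole through its front wall. The hole's radius is 698 mm.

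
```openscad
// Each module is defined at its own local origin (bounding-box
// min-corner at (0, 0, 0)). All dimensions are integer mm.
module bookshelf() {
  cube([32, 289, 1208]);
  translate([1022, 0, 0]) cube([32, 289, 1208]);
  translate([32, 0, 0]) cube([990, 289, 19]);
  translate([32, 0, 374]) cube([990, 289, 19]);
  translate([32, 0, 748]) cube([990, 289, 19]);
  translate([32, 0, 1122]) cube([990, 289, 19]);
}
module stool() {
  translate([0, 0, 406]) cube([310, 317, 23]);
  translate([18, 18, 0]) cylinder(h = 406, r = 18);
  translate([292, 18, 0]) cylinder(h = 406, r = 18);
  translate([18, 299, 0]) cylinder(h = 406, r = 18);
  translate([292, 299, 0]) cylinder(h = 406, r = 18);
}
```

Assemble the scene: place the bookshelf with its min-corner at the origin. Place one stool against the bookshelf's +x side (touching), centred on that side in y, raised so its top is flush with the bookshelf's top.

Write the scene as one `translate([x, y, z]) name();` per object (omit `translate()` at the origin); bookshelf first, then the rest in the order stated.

bookshelf();
translate([1054, -14, 779]) stool();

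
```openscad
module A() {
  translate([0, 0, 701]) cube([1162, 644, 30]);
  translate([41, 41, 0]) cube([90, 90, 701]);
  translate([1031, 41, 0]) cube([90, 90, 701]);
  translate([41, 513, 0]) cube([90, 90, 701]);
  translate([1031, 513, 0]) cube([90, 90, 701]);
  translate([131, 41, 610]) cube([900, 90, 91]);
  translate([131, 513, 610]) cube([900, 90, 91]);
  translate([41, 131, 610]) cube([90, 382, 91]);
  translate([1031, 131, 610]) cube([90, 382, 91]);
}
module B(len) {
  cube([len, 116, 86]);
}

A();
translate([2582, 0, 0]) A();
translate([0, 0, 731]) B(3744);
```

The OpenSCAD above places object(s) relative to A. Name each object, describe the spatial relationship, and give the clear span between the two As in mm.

A is a table. B is a beam. A beam spans the tops of two tables. The clear span between the two tables is 1420 mm.

Second table starts at x = 2582; first ends at x = 1162; clear span = 2582 − 1162 = 1420 mm.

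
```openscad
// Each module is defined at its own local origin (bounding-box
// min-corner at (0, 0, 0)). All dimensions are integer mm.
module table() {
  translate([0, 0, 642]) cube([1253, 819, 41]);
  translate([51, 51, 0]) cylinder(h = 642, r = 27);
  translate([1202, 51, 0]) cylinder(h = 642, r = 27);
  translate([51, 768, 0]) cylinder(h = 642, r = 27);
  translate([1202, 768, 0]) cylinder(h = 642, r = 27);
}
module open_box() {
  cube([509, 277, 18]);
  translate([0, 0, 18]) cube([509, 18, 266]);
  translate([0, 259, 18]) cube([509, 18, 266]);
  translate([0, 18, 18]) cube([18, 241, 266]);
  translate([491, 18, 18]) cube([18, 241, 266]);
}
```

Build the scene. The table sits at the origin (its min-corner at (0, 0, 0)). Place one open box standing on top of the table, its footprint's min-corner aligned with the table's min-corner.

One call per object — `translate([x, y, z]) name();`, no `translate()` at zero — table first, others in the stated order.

table();
translate([0, 0, 683]) open_box();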